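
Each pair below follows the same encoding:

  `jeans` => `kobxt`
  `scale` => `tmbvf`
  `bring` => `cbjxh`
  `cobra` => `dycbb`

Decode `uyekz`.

A repeating key of period 2 is used — shifts +1, +10 over and over.
Undoing it on uyekz: u−1=t, y−10=o, e−1=d, k−10=a, z−1=y.

today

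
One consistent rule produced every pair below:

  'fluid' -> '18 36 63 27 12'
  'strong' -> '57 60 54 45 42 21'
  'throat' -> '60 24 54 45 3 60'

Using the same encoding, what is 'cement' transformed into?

The formula is n = 3×(alphabet index, a=1).
Applying it to cement: c=3→9, e=5→15, m=13→39, e=5→15, n=14→42, t=20→60.

9 15 39 15 42 60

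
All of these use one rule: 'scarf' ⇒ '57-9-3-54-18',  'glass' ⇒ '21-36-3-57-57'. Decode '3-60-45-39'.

atom

s(#19)→57 and c(#3)→9: differences scale by 3, so n = 3·pos + 0. With a=1..z=26, the number is 3·pos.
Undoing it on 3-60-45-39: 3→(3−0)÷3=1=a, 60→(60−0)÷3=20=t, 45→(45−0)÷3=15=o, 39→(39−0)÷3=13=m.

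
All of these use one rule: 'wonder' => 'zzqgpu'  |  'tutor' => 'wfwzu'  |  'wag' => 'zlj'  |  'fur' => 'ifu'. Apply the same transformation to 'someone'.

The shift depends on letter class: consonant w→z is +3, but vowel o→z is +11. Vowels shift forward by 11 and consonants shift forward by 3.
On someone: s(cons)+3=v, o(vowel)+11=z, m(cons)+3=p, e(vowel)+11=p, o(vowel)+11=z, n(cons)+3=q, e(vowel)+11=p.

vzppzqp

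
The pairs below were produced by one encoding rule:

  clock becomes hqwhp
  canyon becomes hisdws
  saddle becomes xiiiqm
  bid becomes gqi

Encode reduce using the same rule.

Vowels shift forward by 8 and consonants shift forward by 5.
Applying it to reduce: r(cons)+5=w, e(vowel)+8=m, d(cons)+5=i, u(vowel)+8=c, c(cons)+5=h, e(vowel)+8=m.

wmichm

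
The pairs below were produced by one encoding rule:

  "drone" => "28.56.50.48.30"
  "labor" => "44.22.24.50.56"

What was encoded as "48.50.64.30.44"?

d(#4)→28 and r(#18)→56: differences scale by 2, so n = 2·pos + 20. With a=1..z=26, the number is 2·pos + 20.
Decoding 48.50.64.30.44: 48→(48−20)÷2=14=n, 50→(50−20)÷2=15=o, 64→(64−20)÷2=22=v, 30→(30−20)÷2=5=e, 44→(44−20)÷2=12=l.

novel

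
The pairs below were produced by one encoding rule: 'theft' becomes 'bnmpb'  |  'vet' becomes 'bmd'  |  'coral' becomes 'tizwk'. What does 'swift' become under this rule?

bnqea

The output letters match the input read backwards, each shifted +8: theft reversed is tfeht. Two steps: reverse the string, then apply a Caesar shift of +8.
On swift: reverse → tfiws; then shift: t+8=b, f+8=n, i+8=q, w+8=e, s+8=a.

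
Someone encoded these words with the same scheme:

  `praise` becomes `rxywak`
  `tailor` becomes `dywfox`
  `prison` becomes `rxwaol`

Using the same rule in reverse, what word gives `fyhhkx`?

ladder

p(15)→r(17) and r(17)→x(23) fit y≡3x+24 (mod 26); the inverse of 3 mod 26 is 9. Treating letters as 0–25, the rule is x ↦ 3x + 24 (mod 26).
Reversing it on fyhhkx: f(5)→9·(5−24)≡11=l; y(24)→9·(24−24)≡0=a; h(7)→9·(7−24)≡3=d; h(7)→9·(7−24)≡3=d; k(10)→9·(10−24)≡4=e; x(23)→9·(23−24)≡17=r (all mod 26).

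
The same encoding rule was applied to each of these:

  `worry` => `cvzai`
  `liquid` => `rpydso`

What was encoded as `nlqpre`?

height

In worry: w→c is +6, o→v is +7, r→z is +8, r→a is +9 — the shift increases by 1 each position. Letter i (0-indexed) is shifted by i+6, so successive shifts are 6, 7, 8, ….
Reversing it on nlqpre: n−6=h, l−7=e, q−8=i, p−9=g, r−10=h, e−11=t.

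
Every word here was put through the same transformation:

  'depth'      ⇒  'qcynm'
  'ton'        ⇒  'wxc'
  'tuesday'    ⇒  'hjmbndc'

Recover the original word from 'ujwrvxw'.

The output letters match the input read backwards, each shifted +9: depth reversed is htped. Two steps: reverse the string, then apply a Caesar shift of +9.
Reversing it on ujwrvxw: shift back: u−9=l, j−9=a, w−9=n, r−9=i, v−9=m, x−9=o, w−9=n → lanimon; then reverse → nominal.

nominal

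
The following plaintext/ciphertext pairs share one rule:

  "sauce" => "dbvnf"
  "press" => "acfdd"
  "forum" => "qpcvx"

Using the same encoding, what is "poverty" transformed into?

The shift depends on letter class: consonant s→d is +11, but vowel a→b is +1. Two shifts are in play — +1 for a/e/i/o/u, +11 for every other letter.
On poverty: p(cons)+11=a, o(vowel)+1=p, v(cons)+11=g, e(vowel)+1=f, r(cons)+11=c, t(cons)+11=e, y(cons)+11=j.

apgfcej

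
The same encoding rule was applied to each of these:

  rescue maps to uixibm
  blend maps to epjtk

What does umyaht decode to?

ritual

Letter i (0-indexed) is shifted by i+3, so successive shifts are 3, 4, 5, ….
Decoding umyaht: u−3=r, m−4=i, y−5=t, a−6=u, h−7=a, t−8=l.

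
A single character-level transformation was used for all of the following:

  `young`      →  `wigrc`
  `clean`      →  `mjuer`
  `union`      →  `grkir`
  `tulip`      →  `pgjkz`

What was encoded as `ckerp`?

Each letter's alphabet position (a=0..z=25) is mapped through 17·x+4 mod 26 — an affine cipher.
Undoing it on ckerp: c(2)→23·(2−4)≡6=g; k(10)→23·(10−4)≡8=i; e(4)→23·(4−4)≡0=a; r(17)→23·(17−4)≡13=n; p(15)→23·(15−4)≡19=t (all mod 26).

giant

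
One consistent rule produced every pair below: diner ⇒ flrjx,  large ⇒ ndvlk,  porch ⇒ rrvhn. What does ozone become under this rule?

In diner: d→f is +2, i→l is +3, n→r is +4, e→j is +5 — the shift increases by 1 each position. Each letter shifts forward by (position + 2), i.e. 2, 3, 4, … — the shift grows by one for each successive letter.
On ozone: o+2=q, z+3=c, o+4=s, n+5=s, e+6=k.

qcssk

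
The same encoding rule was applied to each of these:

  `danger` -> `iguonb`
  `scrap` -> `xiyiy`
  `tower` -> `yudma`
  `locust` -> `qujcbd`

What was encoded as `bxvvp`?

wrong

In danger: d→i is +5, a→g is +6, n→u is +7, g→o is +8 — the shift increases by 1 each position. The shift increases by 1 at each position, starting from +5: 5, 6, 7, ….
Reversing it on bxvvp: b−5=w, x−6=r, v−7=o, v−8=n, p−9=g.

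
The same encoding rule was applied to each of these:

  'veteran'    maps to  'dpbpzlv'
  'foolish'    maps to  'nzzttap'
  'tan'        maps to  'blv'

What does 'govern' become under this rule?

The shift depends on letter class: consonant v→d is +8, but vowel e→p is +11. Two shifts are in play — +11 for a/e/i/o/u, +8 for every other letter.
Applying it to govern: g(cons)+8=o, o(vowel)+11=z, v(cons)+8=d, e(vowel)+11=p, r(cons)+8=z, n(cons)+8=v.

ozdpzv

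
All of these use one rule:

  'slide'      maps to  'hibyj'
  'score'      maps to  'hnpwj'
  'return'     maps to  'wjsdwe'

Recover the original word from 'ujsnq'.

fetch

s(18)→h(7) and l(11)→i(8) fit y≡11x+17 (mod 26); the inverse of 11 mod 26 is 19. This is an affine cipher: with a=0,…,z=25, each position x becomes (11x+17) mod 26.
Decoding ujsnq: u(20)→19·(20−17)≡5=f; j(9)→19·(9−17)≡4=e; s(18)→19·(18−17)≡19=t; n(13)→19·(13−17)≡2=c; q(16)→19·(16−17)≡7=h (all mod 26).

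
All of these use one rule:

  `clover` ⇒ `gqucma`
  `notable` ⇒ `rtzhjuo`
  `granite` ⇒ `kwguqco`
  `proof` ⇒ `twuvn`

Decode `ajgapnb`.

weather

In clover: c→g is +4, l→q is +5, o→u is +6, v→c is +7 — the shift increases by 1 each position. Each letter shifts forward by (position + 4), i.e. 4, 5, 6, … — the shift grows by one for each successive letter.
Reversing it on ajgapnb: a−4=w, j−5=e, g−6=a, a−7=t, p−8=h, n−9=e, b−10=r.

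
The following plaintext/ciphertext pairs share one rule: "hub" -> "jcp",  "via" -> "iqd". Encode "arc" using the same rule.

kzi

The output letters match the input read backwards, each shifted +8: hub reversed is buh. Read the word backwards and shift each letter +8.
For arc: reverse → cra; then shift: c+8=k, r+8=z, a+8=i.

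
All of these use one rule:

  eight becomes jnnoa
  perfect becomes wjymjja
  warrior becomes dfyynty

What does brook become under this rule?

Two shifts are in play — +5 for a/e/i/o/u, +7 for every other letter.
Applying it to brook: b(cons)+7=i, r(cons)+7=y, o(vowel)+5=t, o(vowel)+5=t, k(cons)+7=r.

iyttr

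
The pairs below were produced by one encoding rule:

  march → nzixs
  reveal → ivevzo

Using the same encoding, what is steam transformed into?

This is the alphabet-reversal cipher (Atbash): a becomes z, b becomes y, etc.
Applying it to steam: s↔h, t↔g, e↔v, a↔z, m↔n.

hgvzn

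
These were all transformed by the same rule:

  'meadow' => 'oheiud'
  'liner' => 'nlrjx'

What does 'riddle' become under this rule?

tlhirl

In meadow: m→o is +2, e→h is +3, a→e is +4, d→i is +5 — the shift increases by 1 each position. The shift increases by 1 at each position, starting from +2: 2, 3, 4, ….
Applying it to riddle: r+2=t, i+3=l, d+4=h, d+5=i, l+6=r, e+7=l.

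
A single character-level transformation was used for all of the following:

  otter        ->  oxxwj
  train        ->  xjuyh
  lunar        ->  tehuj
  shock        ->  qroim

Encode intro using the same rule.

Treating letters as 0–25, the rule is x ↦ 7x + 20 (mod 26).
Applying it to intro: i(8)→7·8+20≡24=y; n(13)→7·13+20≡7=h; t(19)→7·19+20≡23=x; r(17)→7·17+20≡9=j; o(14)→7·14+20≡14=o (all mod 26).

yhxjo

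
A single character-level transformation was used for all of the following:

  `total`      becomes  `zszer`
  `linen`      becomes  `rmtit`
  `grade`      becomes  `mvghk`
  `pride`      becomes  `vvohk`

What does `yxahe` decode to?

Shifts by position in total: pos 0: t→z (+6), pos 1: o→s (+4), pos 2: t→z (+6), pos 3: a→e (+4) — repeating every 2. The shifts repeat in a cycle of length 2: positions 0,1,… shift by +6, +4, then the pattern repeats.
Undoing it on yxahe: y−6=s, x−4=t, a−6=u, h−4=d, e−6=y.

study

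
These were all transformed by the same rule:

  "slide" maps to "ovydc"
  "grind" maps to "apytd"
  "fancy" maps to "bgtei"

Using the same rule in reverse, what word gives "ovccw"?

s(18)→o(14) and l(11)→v(21) fit y≡25x+6 (mod 26); the inverse of 25 mod 26 is 25. Treating letters as 0–25, the rule is x ↦ 25x + 6 (mod 26).
Reversing it on ovccw: o(14)→25·(14−6)≡18=s; v(21)→25·(21−6)≡11=l; c(2)→25·(2−6)≡4=e; c(2)→25·(2−6)≡4=e; w(22)→25·(22−6)≡10=k (all mod 26).

sleek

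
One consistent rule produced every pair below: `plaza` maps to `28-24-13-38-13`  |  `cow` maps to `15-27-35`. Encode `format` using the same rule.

p is letter #16 and maps to 28: an offset of 12. Letters become their 1-based position plus 12 (so a→13, b→14, …).
Applying it to format: f=6→18, o=15→27, r=18→30, m=13→25, a=1→13, t=20→32.

18-27-30-25-13-32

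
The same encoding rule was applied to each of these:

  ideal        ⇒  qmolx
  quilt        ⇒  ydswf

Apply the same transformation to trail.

baktx

In ideal: i→q is +8, d→m is +9, e→o is +10, a→l is +11 — the shift increases by 1 each position. Each letter shifts forward by (position + 8), i.e. 8, 9, 10, … — the shift grows by one for each successive letter.
Applying it to trail: t+8=b, r+9=a, a+10=k, i+11=t, l+12=x.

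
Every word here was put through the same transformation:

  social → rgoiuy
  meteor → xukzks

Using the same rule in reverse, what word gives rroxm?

grill

Two steps: reverse the string, then apply a Caesar shift of +6.
Reversing it on rroxm: shift back: r−6=l, r−6=l, o−6=i, x−6=r, m−6=g → llirg; then reverse → grill.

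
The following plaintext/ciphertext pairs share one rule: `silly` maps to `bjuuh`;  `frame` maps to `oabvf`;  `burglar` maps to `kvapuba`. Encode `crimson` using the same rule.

The shift depends on letter class: consonant s→b is +9, but vowel i→j is +1. The rule splits by letter class: vowels +1, consonants +9.
On crimson: c(cons)+9=l, r(cons)+9=a, i(vowel)+1=j, m(cons)+9=v, s(cons)+9=b, o(vowel)+1=p, n(cons)+9=w.

lajvbpw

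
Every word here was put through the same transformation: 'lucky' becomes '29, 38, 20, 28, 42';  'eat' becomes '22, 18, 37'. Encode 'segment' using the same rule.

Letters become their 1-based position plus 17 (so a→18, b→19, …).
For segment: s=19→36, e=5→22, g=7→24, m=13→30, e=5→22, n=14→31, t=20→37.

36, 22, 24, 30, 22, 31, 37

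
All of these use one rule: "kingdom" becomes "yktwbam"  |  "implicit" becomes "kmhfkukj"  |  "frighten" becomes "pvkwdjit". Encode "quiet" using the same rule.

oqkij

Each letter's alphabet position (a=0..z=25) is mapped through 7·x+6 mod 26 — an affine cipher.
For quiet: q(16)→7·16+6≡14=o; u(20)→7·20+6≡16=q; i(8)→7·8+6≡10=k; e(4)→7·4+6≡8=i; t(19)→7·19+6≡9=j (all mod 26).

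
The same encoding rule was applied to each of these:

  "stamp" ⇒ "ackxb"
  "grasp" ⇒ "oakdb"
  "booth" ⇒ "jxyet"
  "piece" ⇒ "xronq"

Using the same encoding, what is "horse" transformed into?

In stamp: s→a is +8, t→c is +9, a→k is +10, m→x is +11 — the shift increases by 1 each position. Letter i (0-indexed) is shifted by i+8, so successive shifts are 8, 9, 10, ….
Applying it to horse: h+8=p, o+9=x, r+10=b, s+11=d, e+12=q.

pxbdq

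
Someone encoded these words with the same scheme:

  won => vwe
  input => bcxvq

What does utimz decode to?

Read the word backwards and shift each letter +8.
Undoing it on utimz: shift back: u−8=m, t−8=l, i−8=a, m−8=e, z−8=r → mlaer; then reverse → realm.

realm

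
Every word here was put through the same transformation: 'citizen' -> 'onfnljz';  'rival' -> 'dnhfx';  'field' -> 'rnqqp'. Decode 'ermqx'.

small

Shifts by position in citizen: pos 0: c→o (+12), pos 1: i→n (+5), pos 2: t→f (+12), pos 3: i→n (+5) — repeating every 2. It's a Vigenère-style cipher with numeric key [12,5]: position i shifts by key[i mod 2].
Undoing it on ermqx: e−12=s, r−5=m, m−12=a, q−5=l, x−12=l.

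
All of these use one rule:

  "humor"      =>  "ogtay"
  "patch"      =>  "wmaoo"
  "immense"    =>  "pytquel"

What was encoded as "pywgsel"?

impulse

The shifts repeat in a cycle of length 2: positions 0,1,… shift by +7, +12, then the pattern repeats.
Undoing it on pywgsel: p−7=i, y−12=m, w−7=p, g−12=u, s−7=l, e−12=s, l−7=e.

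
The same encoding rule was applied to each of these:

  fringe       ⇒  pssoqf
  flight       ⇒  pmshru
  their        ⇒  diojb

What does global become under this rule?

A repeating key of period 2 is used — shifts +10, +1 over and over.
For global: g+10=q, l+1=m, o+10=y, b+1=c, a+10=k, l+1=m.

qmyckm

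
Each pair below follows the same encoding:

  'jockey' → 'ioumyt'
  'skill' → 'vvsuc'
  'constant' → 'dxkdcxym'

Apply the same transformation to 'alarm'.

The word is reversed, then every letter is shifted forward by 10.
Applying it to alarm: reverse → mrala; then shift: m+10=w, r+10=b, a+10=k, l+10=v, a+10=k.

wbkvk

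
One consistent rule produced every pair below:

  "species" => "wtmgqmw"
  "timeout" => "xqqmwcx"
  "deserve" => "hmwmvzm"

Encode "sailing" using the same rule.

wiqpqrk

The shift depends on letter class: consonant s→w is +4, but vowel e→m is +8. Two shifts are in play — +8 for a/e/i/o/u, +4 for every other letter.
For sailing: s(cons)+4=w, a(vowel)+8=i, i(vowel)+8=q, l(cons)+4=p, i(vowel)+8=q, n(cons)+4=r, g(cons)+4=k.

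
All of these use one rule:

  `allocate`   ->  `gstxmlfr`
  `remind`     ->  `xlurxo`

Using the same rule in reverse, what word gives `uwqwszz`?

In allocate: a→g is +6, l→s is +7, l→t is +8, o→x is +9 — the shift increases by 1 each position. Each letter shifts forward by (position + 6), i.e. 6, 7, 8, … — the shift grows by one for each successive letter.
Undoing it on uwqwszz: u−6=o, w−7=p, q−8=i, w−9=n, s−10=i, z−11=o, z−12=n.

opinion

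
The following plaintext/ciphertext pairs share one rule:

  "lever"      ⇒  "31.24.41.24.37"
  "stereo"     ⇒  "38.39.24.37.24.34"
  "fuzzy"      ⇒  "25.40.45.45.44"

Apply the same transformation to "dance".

23.20.33.22.24

l is letter #12 and maps to 31: an offset of 19. The number is (letter's place in the alphabet, a=1) + 19.
On dance: d=4→23, a=1→20, n=14→33, c=3→22, e=5→24.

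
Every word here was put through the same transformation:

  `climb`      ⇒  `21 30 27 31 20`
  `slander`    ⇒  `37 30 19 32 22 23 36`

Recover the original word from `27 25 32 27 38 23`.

c is letter #3 and maps to 21: an offset of 18. The number is (letter's place in the alphabet, a=1) + 18.
Decoding 27 25 32 27 38 23: 27→(27−18)÷1=9=i, 25→(25−18)÷1=7=g, 32→(32−18)÷1=14=n, 27→(27−18)÷1=9=i, 38→(38−18)÷1=20=t, 23→(23−18)÷1=5=e.

ignite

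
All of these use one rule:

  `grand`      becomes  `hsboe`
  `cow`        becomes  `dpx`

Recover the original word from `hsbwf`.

grave

Each letter is shifted forward by 1 in the alphabet (a Caesar shift of +1).
Decoding hsbwf: h−1=g, s−1=r, b−1=a, w−1=v, f−1=e.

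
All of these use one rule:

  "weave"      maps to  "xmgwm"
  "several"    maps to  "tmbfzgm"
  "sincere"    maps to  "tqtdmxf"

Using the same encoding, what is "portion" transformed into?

It's a Vigenère-style cipher with numeric key [1,8,6]: position i shifts by key[i mod 3].
For portion: p+1=q, o+8=w, r+6=x, t+1=u, i+8=q, o+6=u, n+1=o.

qwxuquo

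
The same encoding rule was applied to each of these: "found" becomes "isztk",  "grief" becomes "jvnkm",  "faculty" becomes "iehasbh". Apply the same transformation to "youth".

bszzo

In found: f→i is +3, o→s is +4, u→z is +5, n→t is +6 — the shift increases by 1 each position. Letter i (0-indexed) is shifted by i+3, so successive shifts are 3, 4, 5, ….
For youth: y+3=b, o+4=s, u+5=z, t+6=z, h+7=o.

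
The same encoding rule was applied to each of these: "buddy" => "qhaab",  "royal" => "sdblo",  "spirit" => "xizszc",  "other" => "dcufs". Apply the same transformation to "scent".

b(1)→q(16) and u(20)→h(7) fit y≡5x+11 (mod 26); the inverse of 5 mod 26 is 21. Treating letters as 0–25, the rule is x ↦ 5x + 11 (mod 26).
Applying it to scent: s(18)→5·18+11≡23=x; c(2)→5·2+11≡21=v; e(4)→5·4+11≡5=f; n(13)→5·13+11≡24=y; t(19)→5·19+11≡2=c (all mod 26).

xvfyc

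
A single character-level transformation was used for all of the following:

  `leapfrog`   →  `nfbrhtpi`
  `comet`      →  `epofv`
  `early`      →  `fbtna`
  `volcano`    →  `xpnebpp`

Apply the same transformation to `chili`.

ejjnj

The shift depends on letter class: consonant l→n is +2, but vowel e→f is +1. The rule splits by letter class: vowels +1, consonants +2.
For chili: c(cons)+2=e, h(cons)+2=j, i(vowel)+1=j, l(cons)+2=n, i(vowel)+1=j.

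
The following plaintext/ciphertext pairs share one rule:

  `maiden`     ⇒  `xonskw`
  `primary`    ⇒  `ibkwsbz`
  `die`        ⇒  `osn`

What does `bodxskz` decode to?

painter

Two steps: reverse the string, then apply a Caesar shift of +10.
Reversing it on bodxskz: shift back: b−10=r, o−10=e, d−10=t, x−10=n, s−10=i, k−10=a, z−10=p → retniap; then reverse → painter.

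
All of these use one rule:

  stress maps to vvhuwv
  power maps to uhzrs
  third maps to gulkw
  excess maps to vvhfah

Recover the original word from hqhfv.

scene

The output letters match the input read backwards, each shifted +3: stress reversed is sserts. Two steps: reverse the string, then apply a Caesar shift of +3.
Reversing it on hqhfv: shift back: h−3=e, q−3=n, h−3=e, f−3=c, v−3=s → enecs; then reverse → scene.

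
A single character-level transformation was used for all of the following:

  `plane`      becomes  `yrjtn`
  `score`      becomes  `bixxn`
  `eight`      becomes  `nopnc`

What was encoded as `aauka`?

Shifts by position in plane: pos 0: p→y (+9), pos 1: l→r (+6), pos 2: a→j (+9), pos 3: n→t (+6) — repeating every 2. It's a Vigenère-style cipher with numeric key [9,6]: position i shifts by key[i mod 2].
Reversing it on aauka: a−9=r, a−6=u, u−9=l, k−6=e, a−9=r.

ruler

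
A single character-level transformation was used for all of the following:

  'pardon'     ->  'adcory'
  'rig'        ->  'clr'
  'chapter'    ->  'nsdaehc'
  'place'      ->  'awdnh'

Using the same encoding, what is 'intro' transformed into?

lyecr

The shift depends on letter class: consonant p→a is +11, but vowel a→d is +3. Vowels shift forward by 3 and consonants shift forward by 11.
On intro: i(vowel)+3=l, n(cons)+11=y, t(cons)+11=e, r(cons)+11=c, o(vowel)+3=r.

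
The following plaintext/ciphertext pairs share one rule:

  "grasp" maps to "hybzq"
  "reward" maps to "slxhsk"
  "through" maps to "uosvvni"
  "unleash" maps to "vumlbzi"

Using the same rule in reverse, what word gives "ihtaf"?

haste

Shifts by position in grasp: pos 0: g→h (+1), pos 1: r→y (+7), pos 2: a→b (+1), pos 3: s→z (+7) — repeating every 2. It's a Vigenère-style cipher with numeric key [1,7]: position i shifts by key[i mod 2].
Decoding ihtaf: i−1=h, h−7=a, t−1=s, a−7=t, f−1=e.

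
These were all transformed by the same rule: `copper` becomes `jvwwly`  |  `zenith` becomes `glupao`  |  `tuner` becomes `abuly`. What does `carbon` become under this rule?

Compare letters: c→j is +7, o→v is +7, p→w is +7 — a constant shift. It's a constant shift of +7 (ROT7).
On carbon: c+7=j, a+7=h, r+7=y, b+7=i, o+7=v, n+7=u.

jhyivu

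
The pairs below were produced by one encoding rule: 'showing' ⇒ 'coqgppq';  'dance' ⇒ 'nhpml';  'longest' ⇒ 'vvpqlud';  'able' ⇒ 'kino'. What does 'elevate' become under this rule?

osgfhvo

It's a Vigenère-style cipher with numeric key [10,7,2]: position i shifts by key[i mod 3].
Applying it to elevate: e+10=o, l+7=s, e+2=g, v+10=f, a+7=h, t+2=v, e+10=o.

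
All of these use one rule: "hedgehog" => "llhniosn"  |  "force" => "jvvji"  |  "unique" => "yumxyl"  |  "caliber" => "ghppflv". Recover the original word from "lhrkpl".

handle

It's a Vigenère-style cipher with numeric key [4,7]: position i shifts by key[i mod 2].
Undoing it on lhrkpl: l−4=h, h−7=a, r−4=n, k−7=d, p−4=l, l−7=e.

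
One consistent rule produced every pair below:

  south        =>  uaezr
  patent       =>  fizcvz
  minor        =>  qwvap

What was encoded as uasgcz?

socket

s(18)→u(20) and o(14)→a(0) fit y≡5x+8 (mod 26); the inverse of 5 mod 26 is 21. Treating letters as 0–25, the rule is x ↦ 5x + 8 (mod 26).
Undoing it on uasgcz: u(20)→21·(20−8)≡18=s; a(0)→21·(0−8)≡14=o; s(18)→21·(18−8)≡2=c; g(6)→21·(6−8)≡10=k; c(2)→21·(2−8)≡4=e; z(25)→21·(25−8)≡19=t (all mod 26).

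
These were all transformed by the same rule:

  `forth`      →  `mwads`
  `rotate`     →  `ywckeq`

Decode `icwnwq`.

bundle

In forth: f→m is +7, o→w is +8, r→a is +9, t→d is +10 — the shift increases by 1 each position. The shift increases by 1 at each position, starting from +7: 7, 8, 9, ….
Undoing it on icwnwq: i−7=b, c−8=u, w−9=n, n−10=d, w−11=l, q−12=e.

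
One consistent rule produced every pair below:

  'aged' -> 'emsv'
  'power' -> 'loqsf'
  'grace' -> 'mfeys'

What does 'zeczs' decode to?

taste

Each letter's alphabet position (a=0..z=25) is mapped through 23·x+4 mod 26 — an affine cipher.
Undoing it on zeczs: z(25)→17·(25−4)≡19=t; e(4)→17·(4−4)≡0=a; c(2)→17·(2−4)≡18=s; z(25)→17·(25−4)≡19=t; s(18)→17·(18−4)≡4=e (all mod 26).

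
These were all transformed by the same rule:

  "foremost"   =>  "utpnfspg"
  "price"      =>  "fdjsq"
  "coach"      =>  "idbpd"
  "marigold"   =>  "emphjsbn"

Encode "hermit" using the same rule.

ujnsfi

The word is reversed, then every letter is shifted forward by 1.
Applying it to hermit: reverse → timreh; then shift: t+1=u, i+1=j, m+1=n, r+1=s, e+1=f, h+1=i.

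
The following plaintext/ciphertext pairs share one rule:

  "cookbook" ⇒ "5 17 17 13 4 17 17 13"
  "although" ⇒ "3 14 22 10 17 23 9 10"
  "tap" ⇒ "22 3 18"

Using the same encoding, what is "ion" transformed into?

11 17 16

c is letter #3 and maps to 5: an offset of 2. The number is (letter's place in the alphabet, a=1) + 2.
Applying it to ion: i=9→11, o=15→17, n=14→16.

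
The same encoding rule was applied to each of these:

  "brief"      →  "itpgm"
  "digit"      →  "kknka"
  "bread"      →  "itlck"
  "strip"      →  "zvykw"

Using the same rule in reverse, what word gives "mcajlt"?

A repeating key of period 2 is used — shifts +7, +2 over and over.
Reversing it on mcajlt: m−7=f, c−2=a, a−7=t, j−2=h, l−7=e, t−2=r.

father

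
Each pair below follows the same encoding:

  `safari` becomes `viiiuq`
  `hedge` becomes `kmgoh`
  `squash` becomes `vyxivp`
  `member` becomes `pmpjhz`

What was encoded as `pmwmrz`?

meteor

Shifts by position in safari: pos 0: s→v (+3), pos 1: a→i (+8), pos 2: f→i (+3), pos 3: a→i (+8) — repeating every 2. A repeating key of period 2 is used — shifts +3, +8 over and over.
Decoding pmwmrz: p−3=m, m−8=e, w−3=t, m−8=e, r−3=o, z−8=r.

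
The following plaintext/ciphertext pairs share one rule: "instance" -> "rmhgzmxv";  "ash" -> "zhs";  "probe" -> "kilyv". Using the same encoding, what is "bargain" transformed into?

yzitzrm

Each pair mirrors across the alphabet (i↔r, n↔m, s↔h): positions sum to 25. Letters are reflected about the middle of the alphabet (position → 25−position): Atbash.
On bargain: b↔y, a↔z, r↔i, g↔t, a↔z, i↔r, n↔m.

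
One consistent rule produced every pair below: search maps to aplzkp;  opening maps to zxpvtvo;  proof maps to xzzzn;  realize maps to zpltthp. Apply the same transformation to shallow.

aplttze

The shift depends on letter class: consonant s→a is +8, but vowel e→p is +11. Two shifts are in play — +11 for a/e/i/o/u, +8 for every other letter.
For shallow: s(cons)+8=a, h(cons)+8=p, a(vowel)+11=l, l(cons)+8=t, l(cons)+8=t, o(vowel)+11=z, w(cons)+8=e.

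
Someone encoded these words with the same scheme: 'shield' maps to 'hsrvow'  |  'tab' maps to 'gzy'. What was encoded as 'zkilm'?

Each pair mirrors across the alphabet (s↔h, h↔s, i↔r): positions sum to 25. This is the alphabet-reversal cipher (Atbash): a becomes z, b becomes y, etc.
Decoding zkilm: z↔a, k↔p, i↔r, l↔o, m↔n.

apron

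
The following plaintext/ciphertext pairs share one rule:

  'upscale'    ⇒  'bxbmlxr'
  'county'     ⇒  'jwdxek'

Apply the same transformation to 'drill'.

In upscale: u→b is +7, p→x is +8, s→b is +9, c→m is +10 — the shift increases by 1 each position. Each letter shifts forward by (position + 7), i.e. 7, 8, 9, … — the shift grows by one for each successive letter.
Applying it to drill: d+7=k, r+8=z, i+9=r, l+10=v, l+11=w.

kzrvw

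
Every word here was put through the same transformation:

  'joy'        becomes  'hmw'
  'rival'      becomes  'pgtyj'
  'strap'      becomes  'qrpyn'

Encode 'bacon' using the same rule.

zyaml

Compare letters: j→h is +24, o→m is +24, y→w is +24 — a constant shift. Each letter is shifted forward by 24 in the alphabet (a Caesar shift of +24).
For bacon: b+24=z, a+24=y, c+24=a, o+24=m, n+24=l.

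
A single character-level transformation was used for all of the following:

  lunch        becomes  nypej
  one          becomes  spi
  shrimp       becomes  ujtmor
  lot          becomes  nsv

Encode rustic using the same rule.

tyuvme

Vowels shift forward by 4 and consonants shift forward by 2.
Applying it to rustic: r(cons)+2=t, u(vowel)+4=y, s(cons)+2=u, t(cons)+2=v, i(vowel)+4=m, c(cons)+2=e.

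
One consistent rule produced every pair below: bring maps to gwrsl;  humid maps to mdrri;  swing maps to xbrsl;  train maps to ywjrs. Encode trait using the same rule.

The shift depends on letter class: consonant b→g is +5, but vowel i→r is +9. The rule splits by letter class: vowels +9, consonants +5.
Applying it to trait: t(cons)+5=y, r(cons)+5=w, a(vowel)+9=j, i(vowel)+9=r, t(cons)+5=y.

ywjry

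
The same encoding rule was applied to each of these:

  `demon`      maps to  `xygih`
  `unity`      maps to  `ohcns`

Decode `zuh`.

Compare letters: d→x is +20, e→y is +20, m→g is +20 — a constant shift. This is a Caesar cipher with shift 20.
Reversing it on zuh: z−20=f, u−20=a, h−20=n.

fan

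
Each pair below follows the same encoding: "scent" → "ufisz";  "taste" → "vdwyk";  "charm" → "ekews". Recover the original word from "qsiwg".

The shift increases by 1 at each position, starting from +2: 2, 3, 4, ….
Decoding qsiwg: q−2=o, s−3=p, i−4=e, w−5=r, g−6=a.

opera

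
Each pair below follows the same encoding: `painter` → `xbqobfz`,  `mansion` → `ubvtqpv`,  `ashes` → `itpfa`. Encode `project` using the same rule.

Shifts by position in painter: pos 0: p→x (+8), pos 1: a→b (+1), pos 2: i→q (+8), pos 3: n→o (+1) — repeating every 2. A repeating key of period 2 is used — shifts +8, +1 over and over.
Applying it to project: p+8=x, r+1=s, o+8=w, j+1=k, e+8=m, c+1=d, t+8=b.

xswkmdb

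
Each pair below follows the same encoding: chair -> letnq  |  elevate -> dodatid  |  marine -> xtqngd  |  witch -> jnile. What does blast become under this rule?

c(2)→l(11) and h(7)→e(4) fit y≡9x+19 (mod 26); the inverse of 9 mod 26 is 3. Treating letters as 0–25, the rule is x ↦ 9x + 19 (mod 26).
On blast: b(1)→9·1+19≡2=c; l(11)→9·11+19≡14=o; a(0)→9·0+19≡19=t; s(18)→9·18+19≡25=z; t(19)→9·19+19≡8=i (all mod 26).

cotzi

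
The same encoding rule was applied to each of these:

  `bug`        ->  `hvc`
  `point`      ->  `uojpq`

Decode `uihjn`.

The output letters match the input read backwards, each shifted +1: bug reversed is gub. Read the word backwards and shift each letter +1.
Decoding uihjn: shift back: u−1=t, i−1=h, h−1=g, j−1=i, n−1=m → thgim; then reverse → might.

might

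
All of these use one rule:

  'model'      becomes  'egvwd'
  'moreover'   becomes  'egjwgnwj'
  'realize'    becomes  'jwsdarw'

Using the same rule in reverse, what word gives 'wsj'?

ear

This is a Caesar cipher with shift 18.
Undoing it on wsj: w−18=e, s−18=a, j−18=r.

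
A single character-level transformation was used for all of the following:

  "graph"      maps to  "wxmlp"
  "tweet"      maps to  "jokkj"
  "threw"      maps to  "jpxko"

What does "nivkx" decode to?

g(6)→w(22) and r(17)→x(23) fit y≡19x+12 (mod 26); the inverse of 19 mod 26 is 11. This is an affine cipher: with a=0,…,z=25, each position x becomes (19x+12) mod 26.
Reversing it on nivkx: n(13)→11·(13−12)≡11=l; i(8)→11·(8−12)≡8=i; v(21)→11·(21−12)≡21=v; k(10)→11·(10−12)≡4=e; x(23)→11·(23−12)≡17=r (all mod 26).

liver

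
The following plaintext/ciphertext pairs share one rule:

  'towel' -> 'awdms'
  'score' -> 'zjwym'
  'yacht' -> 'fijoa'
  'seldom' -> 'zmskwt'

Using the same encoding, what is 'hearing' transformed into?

The shift depends on letter class: consonant t→a is +7, but vowel o→w is +8. Two shifts are in play — +8 for a/e/i/o/u, +7 for every other letter.
For hearing: h(cons)+7=o, e(vowel)+8=m, a(vowel)+8=i, r(cons)+7=y, i(vowel)+8=q, n(cons)+7=u, g(cons)+7=n.

omiyqun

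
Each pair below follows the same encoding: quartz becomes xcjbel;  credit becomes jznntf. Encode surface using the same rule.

zcaplor

In quartz: q→x is +7, u→c is +8, a→j is +9, r→b is +10 — the shift increases by 1 each position. Letter i (0-indexed) is shifted by i+7, so successive shifts are 7, 8, 9, ….
For surface: s+7=z, u+8=c, r+9=a, f+10=p, a+11=l, c+12=o, e+13=r.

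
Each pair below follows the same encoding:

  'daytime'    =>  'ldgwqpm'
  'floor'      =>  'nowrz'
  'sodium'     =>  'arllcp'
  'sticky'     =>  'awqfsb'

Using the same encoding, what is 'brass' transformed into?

Shifts by position in daytime: pos 0: d→l (+8), pos 1: a→d (+3), pos 2: y→g (+8), pos 3: t→w (+3) — repeating every 2. It's a Vigenère-style cipher with numeric key [8,3]: position i shifts by key[i mod 2].
On brass: b+8=j, r+3=u, a+8=i, s+3=v, s+8=a.

juiva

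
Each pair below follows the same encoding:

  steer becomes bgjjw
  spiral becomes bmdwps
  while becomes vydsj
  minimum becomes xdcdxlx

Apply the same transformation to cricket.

s(18)→b(1) and t(19)→g(6) fit y≡5x+15 (mod 26); the inverse of 5 mod 26 is 21. This is an affine cipher: with a=0,…,z=25, each position x becomes (5x+15) mod 26.
Applying it to cricket: c(2)→5·2+15≡25=z; r(17)→5·17+15≡22=w; i(8)→5·8+15≡3=d; c(2)→5·2+15≡25=z; k(10)→5·10+15≡13=n; e(4)→5·4+15≡9=j; t(19)→5·19+15≡6=g (all mod 26).

zwdznjg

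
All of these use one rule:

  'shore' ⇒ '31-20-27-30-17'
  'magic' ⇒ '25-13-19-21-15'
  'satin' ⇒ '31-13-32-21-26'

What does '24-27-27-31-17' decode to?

loose

Each letter is replaced by its alphabet position (a=1..z=26) + 12.
Undoing it on 24-27-27-31-17: 24→(24−12)÷1=12=l, 27→(27−12)÷1=15=o, 27→(27−12)÷1=15=o, 31→(31−12)÷1=19=s, 17→(17−12)÷1=5=e.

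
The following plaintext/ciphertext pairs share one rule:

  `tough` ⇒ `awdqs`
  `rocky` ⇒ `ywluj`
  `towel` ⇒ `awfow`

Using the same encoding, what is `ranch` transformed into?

Each letter shifts forward by (position + 7), i.e. 7, 8, 9, … — the shift grows by one for each successive letter.
For ranch: r+7=y, a+8=i, n+9=w, c+10=m, h+11=s.

yiwms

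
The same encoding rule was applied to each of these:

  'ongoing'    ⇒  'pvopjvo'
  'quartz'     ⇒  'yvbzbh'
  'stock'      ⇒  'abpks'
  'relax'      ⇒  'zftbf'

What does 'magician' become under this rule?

ubojkjbv

The shift depends on letter class: consonant n→v is +8, but vowel o→p is +1. The rule splits by letter class: vowels +1, consonants +8.
Applying it to magician: m(cons)+8=u, a(vowel)+1=b, g(cons)+8=o, i(vowel)+1=j, c(cons)+8=k, i(vowel)+1=j, a(vowel)+1=b, n(cons)+8=v.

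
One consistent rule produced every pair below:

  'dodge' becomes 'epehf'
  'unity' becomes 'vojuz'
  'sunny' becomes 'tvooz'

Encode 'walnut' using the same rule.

It's a constant shift of +1 (ROT1).
On walnut: w+1=x, a+1=b, l+1=m, n+1=o, u+1=v, t+1=u.

xbmovu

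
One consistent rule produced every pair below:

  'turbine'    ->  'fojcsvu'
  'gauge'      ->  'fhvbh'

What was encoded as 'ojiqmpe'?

The output letters match the input read backwards, each shifted +1: turbine reversed is enibrut. Read the word backwards and shift each letter +1.
Decoding ojiqmpe: shift back: o−1=n, j−1=i, i−1=h, q−1=p, m−1=l, p−1=o, e−1=d → nihplod; then reverse → dolphin.

dolphin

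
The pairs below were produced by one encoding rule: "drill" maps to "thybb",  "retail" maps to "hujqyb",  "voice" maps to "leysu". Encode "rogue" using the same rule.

hewku

Compare letters: d→t is +16, r→h is +16, i→y is +16 — a constant shift. Every letter moves 16 places later in the alphabet, wrapping around z→a.
Applying it to rogue: r+16=h, o+16=e, g+16=w, u+16=k, e+16=u.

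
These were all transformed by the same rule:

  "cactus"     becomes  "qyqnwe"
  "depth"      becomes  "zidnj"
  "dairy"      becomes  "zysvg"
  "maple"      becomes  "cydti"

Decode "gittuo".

yellow

c(2)→q(16) and a(0)→y(24) fit y≡9x+24 (mod 26); the inverse of 9 mod 26 is 3. Treating letters as 0–25, the rule is x ↦ 9x + 24 (mod 26).
Undoing it on gittuo: g(6)→3·(6−24)≡24=y; i(8)→3·(8−24)≡4=e; t(19)→3·(19−24)≡11=l; t(19)→3·(19−24)≡11=l; u(20)→3·(20−24)≡14=o; o(14)→3·(14−24)≡22=w (all mod 26).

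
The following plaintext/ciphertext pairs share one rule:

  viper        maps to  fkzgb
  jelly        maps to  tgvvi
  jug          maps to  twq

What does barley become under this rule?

The shift depends on letter class: consonant v→f is +10, but vowel i→k is +2. Two shifts are in play — +2 for a/e/i/o/u, +10 for every other letter.
For barley: b(cons)+10=l, a(vowel)+2=c, r(cons)+10=b, l(cons)+10=v, e(vowel)+2=g, y(cons)+10=i.

lcbvgi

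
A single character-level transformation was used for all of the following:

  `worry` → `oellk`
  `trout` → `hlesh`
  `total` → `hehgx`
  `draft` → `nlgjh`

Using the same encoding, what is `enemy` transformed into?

w(22)→o(14) and o(14)→e(4) fit y≡11x+6 (mod 26); the inverse of 11 mod 26 is 19. This is an affine cipher: with a=0,…,z=25, each position x becomes (11x+6) mod 26.
Applying it to enemy: e(4)→11·4+6≡24=y; n(13)→11·13+6≡19=t; e(4)→11·4+6≡24=y; m(12)→11·12+6≡8=i; y(24)→11·24+6≡10=k (all mod 26).

ytyik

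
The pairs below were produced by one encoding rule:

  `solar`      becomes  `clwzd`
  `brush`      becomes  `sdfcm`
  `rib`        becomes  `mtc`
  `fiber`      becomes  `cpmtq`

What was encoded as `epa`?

pet

The word is reversed, then every letter is shifted forward by 11.
Undoing it on epa: shift back: e−11=t, p−11=e, a−11=p → tep; then reverse → pet.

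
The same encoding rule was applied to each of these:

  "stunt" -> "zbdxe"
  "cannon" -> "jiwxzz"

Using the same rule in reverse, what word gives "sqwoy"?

In stunt: s→z is +7, t→b is +8, u→d is +9, n→x is +10 — the shift increases by 1 each position. The shift increases by 1 at each position, starting from +7: 7, 8, 9, ….
Reversing it on sqwoy: s−7=l, q−8=i, w−9=n, o−10=e, y−11=n.

linen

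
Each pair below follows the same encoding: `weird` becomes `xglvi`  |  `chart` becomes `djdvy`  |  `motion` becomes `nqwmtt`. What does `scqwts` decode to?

The shift increases by 1 at each position, starting from +1: 1, 2, 3, ….
Reversing it on scqwts: s−1=r, c−2=a, q−3=n, w−4=s, t−5=o, s−6=m.

ransom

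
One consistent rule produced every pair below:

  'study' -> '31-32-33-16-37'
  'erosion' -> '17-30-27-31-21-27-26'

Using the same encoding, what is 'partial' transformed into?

28-13-30-32-21-13-24

The number is (letter's place in the alphabet, a=1) + 12.
Applying it to partial: p=16→28, a=1→13, r=18→30, t=20→32, i=9→21, a=1→13, l=12→24.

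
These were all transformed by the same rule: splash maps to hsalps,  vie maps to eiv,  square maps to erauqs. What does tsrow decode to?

The output letters match the input read backwards: splash reversed is hsalps. It's just the letters in reverse order.
Undoing it on tsrow: then reverse → worst.

worst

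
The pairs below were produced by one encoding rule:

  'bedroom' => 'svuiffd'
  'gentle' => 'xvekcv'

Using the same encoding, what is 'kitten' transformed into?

bzkkve

Compare letters: b→s is +17, e→v is +17, d→u is +17 — a constant shift. It's a constant shift of +17 (ROT17).
For kitten: k+17=b, i+17=z, t+17=k, t+17=k, e+17=v, n+17=e.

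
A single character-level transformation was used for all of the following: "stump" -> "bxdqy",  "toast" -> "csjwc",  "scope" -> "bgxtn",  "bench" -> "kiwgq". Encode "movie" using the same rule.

vsemn

It's a Vigenère-style cipher with numeric key [9,4]: position i shifts by key[i mod 2].
For movie: m+9=v, o+4=s, v+9=e, i+4=m, e+9=n.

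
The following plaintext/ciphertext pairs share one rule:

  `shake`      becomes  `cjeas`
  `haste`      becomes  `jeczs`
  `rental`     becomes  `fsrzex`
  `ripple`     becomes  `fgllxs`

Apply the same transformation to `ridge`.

fgvms

s(18)→c(2) and h(7)→j(9) fit y≡23x+4 (mod 26); the inverse of 23 mod 26 is 17. Each letter's alphabet position (a=0..z=25) is mapped through 23·x+4 mod 26 — an affine cipher.
On ridge: r(17)→23·17+4≡5=f; i(8)→23·8+4≡6=g; d(3)→23·3+4≡21=v; g(6)→23·6+4≡12=m; e(4)→23·4+4≡18=s (all mod 26).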